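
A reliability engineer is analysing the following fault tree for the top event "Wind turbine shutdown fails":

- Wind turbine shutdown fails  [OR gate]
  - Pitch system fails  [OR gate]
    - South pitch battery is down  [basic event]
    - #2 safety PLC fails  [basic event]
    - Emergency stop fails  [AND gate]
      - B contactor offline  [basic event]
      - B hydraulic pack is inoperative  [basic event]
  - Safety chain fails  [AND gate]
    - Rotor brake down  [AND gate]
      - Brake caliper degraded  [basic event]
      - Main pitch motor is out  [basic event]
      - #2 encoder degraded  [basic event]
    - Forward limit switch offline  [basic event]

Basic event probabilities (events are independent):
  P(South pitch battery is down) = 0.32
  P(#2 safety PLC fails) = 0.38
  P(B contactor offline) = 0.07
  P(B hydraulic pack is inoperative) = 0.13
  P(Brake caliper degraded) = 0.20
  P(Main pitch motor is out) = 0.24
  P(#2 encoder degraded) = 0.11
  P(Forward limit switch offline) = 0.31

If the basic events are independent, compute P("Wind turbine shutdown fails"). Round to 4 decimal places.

0.5829

P(Emergency stop fails) [AND] = 0.07 × 0.13 = 0.009100
P(Pitch system fails) [OR] = 1 − (1−0.32) × (1−0.38) × (1−0.009100) = 0.582237
P(Rotor brake down) [AND] = 0.20 × 0.24 × 0.11 = 0.005280
P(Safety chain fails) [AND] = 0.005280 × 0.31 = 0.001637
P(Wind turbine shutdown fails) [OR] = 1 − (1−0.582237) × (1−0.001637) = 0.582921
Rounded to 4 decimal places: P(Wind turbine shutdown fails) ≈ 0.5829.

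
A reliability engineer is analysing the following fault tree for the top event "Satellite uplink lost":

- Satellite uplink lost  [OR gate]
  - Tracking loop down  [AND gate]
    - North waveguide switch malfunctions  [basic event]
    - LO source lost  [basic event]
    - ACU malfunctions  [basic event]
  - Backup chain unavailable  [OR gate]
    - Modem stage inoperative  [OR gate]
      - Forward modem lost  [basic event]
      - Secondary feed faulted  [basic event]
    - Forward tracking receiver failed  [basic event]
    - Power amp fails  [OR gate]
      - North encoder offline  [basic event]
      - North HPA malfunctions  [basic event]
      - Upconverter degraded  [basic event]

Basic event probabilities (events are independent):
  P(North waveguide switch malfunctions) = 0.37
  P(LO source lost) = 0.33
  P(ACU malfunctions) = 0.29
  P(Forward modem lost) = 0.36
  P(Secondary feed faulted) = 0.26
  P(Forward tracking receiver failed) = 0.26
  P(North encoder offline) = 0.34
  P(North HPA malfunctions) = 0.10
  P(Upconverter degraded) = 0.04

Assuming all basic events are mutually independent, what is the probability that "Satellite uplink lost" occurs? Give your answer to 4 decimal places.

0.8072

P(Tracking loop down) [AND] = 0.37 × 0.33 × 0.29 = 0.035409
P(Modem stage inoperative) [OR] = 1 − (1−0.36) × (1−0.26) = 0.526400
P(Power amp fails) [OR] = 1 − (1−0.34) × (1−0.10) × (1−0.04) = 0.429760
P(Backup chain unavailable) [OR] = 1 − (1−0.526400) × (1−0.26) × (1−0.429760) = 0.800151
P(Satellite uplink lost) [OR] = 1 − (1−0.035409) × (1−0.800151) = 0.807227
Rounded to 4 decimal places: P(Satellite uplink lost) ≈ 0.8072.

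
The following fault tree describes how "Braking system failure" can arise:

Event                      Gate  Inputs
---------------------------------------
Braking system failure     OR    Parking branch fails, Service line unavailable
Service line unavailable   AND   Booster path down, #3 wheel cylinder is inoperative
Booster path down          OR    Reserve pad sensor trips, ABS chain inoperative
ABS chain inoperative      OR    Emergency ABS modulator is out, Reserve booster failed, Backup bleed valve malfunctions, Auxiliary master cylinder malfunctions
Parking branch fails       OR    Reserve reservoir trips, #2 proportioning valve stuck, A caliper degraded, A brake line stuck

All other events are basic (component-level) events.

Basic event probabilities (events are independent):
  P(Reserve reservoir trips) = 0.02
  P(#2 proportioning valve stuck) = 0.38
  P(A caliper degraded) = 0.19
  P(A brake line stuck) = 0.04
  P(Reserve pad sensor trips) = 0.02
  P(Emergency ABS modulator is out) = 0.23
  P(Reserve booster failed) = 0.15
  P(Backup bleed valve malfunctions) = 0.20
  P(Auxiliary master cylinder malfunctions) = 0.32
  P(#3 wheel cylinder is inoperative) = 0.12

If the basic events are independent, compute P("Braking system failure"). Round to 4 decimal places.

0.5644

P(Parking branch fails) [OR] = 1 − (1−0.02) × (1−0.38) × (1−0.19) × (1−0.04) = 0.527530
P(ABS chain inoperative) [OR] = 1 − (1−0.23) × (1−0.15) × (1−0.20) × (1−0.32) = 0.643952
P(Booster path down) [OR] = 1 − (1−0.02) × (1−0.643952) = 0.651073
P(Service line unavailable) [AND] = 0.651073 × 0.12 = 0.078129
P(Braking system failure) [OR] = 1 − (1−0.527530) × (1−0.078129) = 0.564444
Rounded to 4 decimal places: P(Braking system failure) ≈ 0.5644.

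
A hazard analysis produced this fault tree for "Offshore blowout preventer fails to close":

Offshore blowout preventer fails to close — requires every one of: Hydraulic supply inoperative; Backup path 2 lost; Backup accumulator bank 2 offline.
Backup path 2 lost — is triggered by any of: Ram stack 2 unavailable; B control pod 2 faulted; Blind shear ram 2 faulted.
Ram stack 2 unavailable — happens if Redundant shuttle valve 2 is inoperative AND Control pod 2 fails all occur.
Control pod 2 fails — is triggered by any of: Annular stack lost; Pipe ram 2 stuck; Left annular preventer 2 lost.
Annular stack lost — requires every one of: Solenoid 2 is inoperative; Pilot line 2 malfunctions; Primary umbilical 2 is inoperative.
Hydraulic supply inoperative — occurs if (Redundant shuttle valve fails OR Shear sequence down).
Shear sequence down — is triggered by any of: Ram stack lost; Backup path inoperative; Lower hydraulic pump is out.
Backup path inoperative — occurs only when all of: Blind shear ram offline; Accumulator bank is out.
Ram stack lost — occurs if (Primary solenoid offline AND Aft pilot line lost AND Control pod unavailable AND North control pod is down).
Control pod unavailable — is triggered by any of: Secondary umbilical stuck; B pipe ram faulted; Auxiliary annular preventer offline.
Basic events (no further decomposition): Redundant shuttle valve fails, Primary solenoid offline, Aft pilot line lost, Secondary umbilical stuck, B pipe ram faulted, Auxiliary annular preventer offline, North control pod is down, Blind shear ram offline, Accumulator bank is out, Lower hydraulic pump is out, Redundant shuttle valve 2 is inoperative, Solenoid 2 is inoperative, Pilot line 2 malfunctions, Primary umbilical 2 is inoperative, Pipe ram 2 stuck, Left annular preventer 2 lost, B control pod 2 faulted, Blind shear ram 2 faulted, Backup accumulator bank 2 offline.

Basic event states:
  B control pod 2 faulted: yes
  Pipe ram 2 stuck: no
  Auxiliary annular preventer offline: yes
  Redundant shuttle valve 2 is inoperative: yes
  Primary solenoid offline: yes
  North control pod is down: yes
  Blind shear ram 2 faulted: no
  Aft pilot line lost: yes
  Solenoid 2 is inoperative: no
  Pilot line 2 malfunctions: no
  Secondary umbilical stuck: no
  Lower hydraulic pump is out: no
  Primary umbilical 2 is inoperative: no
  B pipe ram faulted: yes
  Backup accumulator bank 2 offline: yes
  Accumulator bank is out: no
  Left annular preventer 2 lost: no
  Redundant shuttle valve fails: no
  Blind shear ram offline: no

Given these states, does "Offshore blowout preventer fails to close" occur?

Yes

Control pod unavailable [OR]: Secondary umbilical stuck=not, B pipe ram faulted=occurs, Auxiliary annular preventer offline=occurs → at least one input occurs → occurs.
Ram stack lost [AND]: Primary solenoid offline=occurs, Aft pilot line lost=occurs, Control pod unavailable=occurs, North control pod is down=occurs → all inputs occur → occurs.
Backup path inoperative [AND]: Blind shear ram offline=not, Accumulator bank is out=not → not all inputs occur → does not occur.
Shear sequence down [OR]: Ram stack lost=occurs, Backup path inoperative=not, Lower hydraulic pump is out=not → at least one input occurs → occurs.
Hydraulic supply inoperative [OR]: Redundant shuttle valve fails=not, Shear sequence down=occurs → at least one input occurs → occurs.
Annular stack lost [AND]: Solenoid 2 is inoperative=not, Pilot line 2 malfunctions=not, Primary umbilical 2 is inoperative=not → not all inputs occur → does not occur.
Control pod 2 fails [OR]: Annular stack lost=not, Pipe ram 2 stuck=not, Left annular preventer 2 lost=not → no input occurs → does not occur.
Ram stack 2 unavailable [AND]: Redundant shuttle valve 2 is inoperative=occurs, Control pod 2 fails=not → not all inputs occur → does not occur.
Backup path 2 lost [OR]: Ram stack 2 unavailable=not, B control pod 2 faulted=occurs, Blind shear ram 2 faulted=not → at least one input occurs → occurs.
Offshore blowout preventer fails to close [AND]: Hydraulic supply inoperative=occurs, Backup path 2 lost=occurs, Backup accumulator bank 2 offline=occurs → all inputs occur → occurs.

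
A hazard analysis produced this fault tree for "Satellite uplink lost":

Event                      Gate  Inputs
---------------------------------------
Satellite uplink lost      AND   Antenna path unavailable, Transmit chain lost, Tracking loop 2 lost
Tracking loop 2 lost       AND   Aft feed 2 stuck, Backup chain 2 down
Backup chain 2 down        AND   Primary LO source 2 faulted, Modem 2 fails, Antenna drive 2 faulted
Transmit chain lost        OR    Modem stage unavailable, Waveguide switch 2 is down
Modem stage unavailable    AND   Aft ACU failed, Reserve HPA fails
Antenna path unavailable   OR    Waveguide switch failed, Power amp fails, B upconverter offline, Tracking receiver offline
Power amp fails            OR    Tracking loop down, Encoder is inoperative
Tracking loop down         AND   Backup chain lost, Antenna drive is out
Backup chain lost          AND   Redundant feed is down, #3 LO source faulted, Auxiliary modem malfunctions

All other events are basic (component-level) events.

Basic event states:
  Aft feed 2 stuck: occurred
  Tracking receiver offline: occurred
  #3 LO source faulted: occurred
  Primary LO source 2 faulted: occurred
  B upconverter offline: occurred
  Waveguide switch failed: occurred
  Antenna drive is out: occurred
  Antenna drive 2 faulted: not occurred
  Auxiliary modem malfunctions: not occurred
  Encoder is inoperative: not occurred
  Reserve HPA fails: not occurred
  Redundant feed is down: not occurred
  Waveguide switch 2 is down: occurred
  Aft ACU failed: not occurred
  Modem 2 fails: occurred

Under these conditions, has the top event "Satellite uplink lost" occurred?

Backup chain lost [AND]: Redundant feed is down=not, #3 LO source faulted=occurs, Auxiliary modem malfunctions=not → not all inputs occur → does not occur.
Tracking loop down [AND]: Backup chain lost=not, Antenna drive is out=occurs → not all inputs occur → does not occur.
Power amp fails [OR]: Tracking loop down=not, Encoder is inoperative=not → no input occurs → does not occur.
Antenna path unavailable [OR]: Waveguide switch failed=occurs, Power amp fails=not, B upconverter offline=occurs, Tracking receiver offline=occurs → at least one input occurs → occurs.
Modem stage unavailable [AND]: Aft ACU failed=not, Reserve HPA fails=not → not all inputs occur → does not occur.
Transmit chain lost [OR]: Modem stage unavailable=not, Waveguide switch 2 is down=occurs → at least one input occurs → occurs.
Backup chain 2 down [AND]: Primary LO source 2 faulted=occurs, Modem 2 fails=occurs, Antenna drive 2 faulted=not → not all inputs occur → does not occur.
Tracking loop 2 lost [AND]: Aft feed 2 stuck=occurs, Backup chain 2 down=not → not all inputs occur → does not occur.
Satellite uplink lost [AND]: Antenna path unavailable=occurs, Transmit chain lost=occurs, Tracking loop 2 lost=not → not all inputs occur → does not occur.

No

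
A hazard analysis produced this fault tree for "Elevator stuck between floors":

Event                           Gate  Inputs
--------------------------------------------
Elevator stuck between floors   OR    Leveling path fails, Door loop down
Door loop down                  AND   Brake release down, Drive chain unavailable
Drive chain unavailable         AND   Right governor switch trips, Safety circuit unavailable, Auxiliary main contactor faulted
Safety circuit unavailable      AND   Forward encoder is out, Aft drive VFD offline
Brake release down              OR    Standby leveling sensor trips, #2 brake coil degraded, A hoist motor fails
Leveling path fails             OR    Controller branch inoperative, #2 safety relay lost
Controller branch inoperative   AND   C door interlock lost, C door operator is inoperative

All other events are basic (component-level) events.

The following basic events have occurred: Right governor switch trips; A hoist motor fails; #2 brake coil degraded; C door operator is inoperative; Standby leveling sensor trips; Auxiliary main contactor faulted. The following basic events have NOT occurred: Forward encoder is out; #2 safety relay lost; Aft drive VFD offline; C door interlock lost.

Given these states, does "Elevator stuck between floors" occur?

No

Controller branch inoperative [AND]: C door interlock lost=not, C door operator is inoperative=occurs → not all inputs occur → does not occur.
Leveling path fails [OR]: Controller branch inoperative=not, #2 safety relay lost=not → no input occurs → does not occur.
Brake release down [OR]: Standby leveling sensor trips=occurs, #2 brake coil degraded=occurs, A hoist motor fails=occurs → at least one input occurs → occurs.
Safety circuit unavailable [AND]: Forward encoder is out=not, Aft drive VFD offline=not → not all inputs occur → does not occur.
Drive chain unavailable [AND]: Right governor switch trips=occurs, Safety circuit unavailable=not, Auxiliary main contactor faulted=occurs → not all inputs occur → does not occur.
Door loop down [AND]: Brake release down=occurs, Drive chain unavailable=not → not all inputs occur → does not occur.
Elevator stuck between floors [OR]: Leveling path fails=not, Door loop down=not → no input occurs → does not occur.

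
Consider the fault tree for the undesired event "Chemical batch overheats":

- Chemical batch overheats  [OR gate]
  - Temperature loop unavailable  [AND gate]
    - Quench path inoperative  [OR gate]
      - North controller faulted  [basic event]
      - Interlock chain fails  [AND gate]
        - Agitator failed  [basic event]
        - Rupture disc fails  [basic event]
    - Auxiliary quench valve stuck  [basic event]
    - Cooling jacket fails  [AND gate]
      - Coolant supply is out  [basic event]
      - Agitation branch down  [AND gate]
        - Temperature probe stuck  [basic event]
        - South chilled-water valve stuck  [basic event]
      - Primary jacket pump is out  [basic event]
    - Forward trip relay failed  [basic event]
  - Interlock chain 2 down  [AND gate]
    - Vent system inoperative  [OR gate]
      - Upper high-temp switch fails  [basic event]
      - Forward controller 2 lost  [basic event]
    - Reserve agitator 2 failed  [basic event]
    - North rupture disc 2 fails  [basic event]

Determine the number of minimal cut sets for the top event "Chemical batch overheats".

Interlock chain fails [AND]: one cut set from each child combined → 1 × 1 = 1 cut set(s).
Quench path inoperative [OR]: union of children's cut sets → 2 cut set(s).
Agitation branch down [AND]: one cut set from each child combined → 1 × 1 = 1 cut set(s).
Cooling jacket fails [AND]: one cut set from each child combined → 1 × 1 × 1 = 1 cut set(s).
Temperature loop unavailable [AND]: one cut set from each child combined → 2 × 1 × 1 × 1 = 2 cut set(s).
Vent system inoperative [OR]: union of children's cut sets → 2 cut set(s).
Interlock chain 2 down [AND]: one cut set from each child combined → 2 × 1 × 1 = 2 cut set(s).
Chemical batch overheats [OR]: union of children's cut sets → 4 cut set(s).
Minimal cut sets: {Auxiliary quench valve stuck, Coolant supply is out, Forward trip relay failed, North controller faulted, Primary jacket pump is out, South chilled-water valve stuck, Temperature probe stuck}; {Agitator failed, Auxiliary quench valve stuck, Coolant supply is out, Forward trip relay failed, Primary jacket pump is out, Rupture disc fails, South chilled-water valve stuck, Temperature probe stuck}; {North rupture disc 2 fails, Reserve agitator 2 failed, Upper high-temp switch fails}; {Forward controller 2 lost, North rupture disc 2 fails, Reserve agitator 2 failed}.

4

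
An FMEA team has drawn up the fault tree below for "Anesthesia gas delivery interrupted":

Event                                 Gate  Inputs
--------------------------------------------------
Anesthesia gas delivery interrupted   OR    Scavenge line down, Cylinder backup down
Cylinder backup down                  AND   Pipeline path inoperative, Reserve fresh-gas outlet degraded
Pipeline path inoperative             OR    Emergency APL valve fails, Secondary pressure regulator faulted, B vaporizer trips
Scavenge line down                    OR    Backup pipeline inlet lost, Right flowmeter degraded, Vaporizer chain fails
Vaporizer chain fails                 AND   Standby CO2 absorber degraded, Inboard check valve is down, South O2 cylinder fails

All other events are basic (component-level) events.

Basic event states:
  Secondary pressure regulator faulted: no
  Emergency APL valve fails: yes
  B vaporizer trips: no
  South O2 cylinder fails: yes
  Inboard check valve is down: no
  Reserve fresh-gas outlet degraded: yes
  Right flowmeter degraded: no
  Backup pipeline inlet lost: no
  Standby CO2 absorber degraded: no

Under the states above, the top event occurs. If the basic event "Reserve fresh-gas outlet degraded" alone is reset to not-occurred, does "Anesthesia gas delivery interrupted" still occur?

No

Counterfactual: set "Reserve fresh-gas outlet degraded" to not occurred.
Vaporizer chain fails [AND]: Standby CO2 absorber degraded=not, Inboard check valve is down=not, South O2 cylinder fails=occurs → not all inputs occur → does not occur.
Scavenge line down [OR]: Backup pipeline inlet lost=not, Right flowmeter degraded=not, Vaporizer chain fails=not → no input occurs → does not occur.
Pipeline path inoperative [OR]: Emergency APL valve fails=occurs, Secondary pressure regulator faulted=not, B vaporizer trips=not → at least one input occurs → occurs.
Cylinder backup down [AND]: Pipeline path inoperative=occurs, Reserve fresh-gas outlet degraded=not → not all inputs occur → does not occur.
Anesthesia gas delivery interrupted [OR]: Scavenge line down=not, Cylinder backup down=not → no input occurs → does not occur.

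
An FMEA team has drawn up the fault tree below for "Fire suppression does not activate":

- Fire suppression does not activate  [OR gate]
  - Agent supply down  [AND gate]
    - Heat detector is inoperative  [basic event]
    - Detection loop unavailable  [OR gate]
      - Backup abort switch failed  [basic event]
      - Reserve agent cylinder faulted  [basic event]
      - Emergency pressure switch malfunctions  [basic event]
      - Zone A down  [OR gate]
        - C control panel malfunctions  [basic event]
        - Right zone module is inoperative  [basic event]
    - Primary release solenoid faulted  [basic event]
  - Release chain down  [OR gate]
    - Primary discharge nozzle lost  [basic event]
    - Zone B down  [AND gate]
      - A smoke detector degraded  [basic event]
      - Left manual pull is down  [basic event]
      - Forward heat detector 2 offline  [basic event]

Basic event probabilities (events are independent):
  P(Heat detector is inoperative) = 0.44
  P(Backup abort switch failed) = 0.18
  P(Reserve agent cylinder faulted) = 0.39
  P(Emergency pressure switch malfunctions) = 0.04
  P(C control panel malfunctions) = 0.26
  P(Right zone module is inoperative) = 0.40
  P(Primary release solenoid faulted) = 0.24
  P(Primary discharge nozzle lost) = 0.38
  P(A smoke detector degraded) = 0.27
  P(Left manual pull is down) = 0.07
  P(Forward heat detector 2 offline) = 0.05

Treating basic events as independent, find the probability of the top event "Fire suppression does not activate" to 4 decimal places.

0.4321

P(Zone A down) [OR] = 1 − (1−0.26) × (1−0.40) = 0.556000
P(Detection loop unavailable) [OR] = 1 − (1−0.18) × (1−0.39) × (1−0.04) × (1−0.556000) = 0.786795
P(Agent supply down) [AND] = 0.44 × 0.786795 × 0.24 = 0.083086
P(Zone B down) [AND] = 0.27 × 0.07 × 0.05 = 0.000945
P(Release chain down) [OR] = 1 − (1−0.38) × (1−0.000945) = 0.380586
P(Fire suppression does not activate) [OR] = 1 − (1−0.083086) × (1−0.380586) = 0.432051
Rounded to 4 decimal places: P(Fire suppression does not activate) ≈ 0.4321.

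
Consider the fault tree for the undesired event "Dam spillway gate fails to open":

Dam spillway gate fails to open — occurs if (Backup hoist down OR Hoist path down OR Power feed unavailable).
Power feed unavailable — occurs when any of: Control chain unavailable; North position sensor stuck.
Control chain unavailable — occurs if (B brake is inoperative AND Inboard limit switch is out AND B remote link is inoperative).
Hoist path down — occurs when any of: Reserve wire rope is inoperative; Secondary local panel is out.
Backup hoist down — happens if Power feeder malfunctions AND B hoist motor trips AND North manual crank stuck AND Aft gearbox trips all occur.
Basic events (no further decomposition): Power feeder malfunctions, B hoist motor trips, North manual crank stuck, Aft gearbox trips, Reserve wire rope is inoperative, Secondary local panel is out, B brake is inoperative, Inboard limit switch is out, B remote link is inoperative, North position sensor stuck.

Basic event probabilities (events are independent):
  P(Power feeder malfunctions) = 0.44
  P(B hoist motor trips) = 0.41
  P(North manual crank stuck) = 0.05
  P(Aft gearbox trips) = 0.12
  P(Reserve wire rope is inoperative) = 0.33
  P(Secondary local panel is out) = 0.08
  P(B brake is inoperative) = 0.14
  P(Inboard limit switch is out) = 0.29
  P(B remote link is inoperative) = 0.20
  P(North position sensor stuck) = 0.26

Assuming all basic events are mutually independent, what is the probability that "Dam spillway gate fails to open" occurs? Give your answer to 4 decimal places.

0.5481

P(Backup hoist down) [AND] = 0.44 × 0.41 × 0.05 × 0.12 = 0.001082
P(Hoist path down) [OR] = 1 − (1−0.33) × (1−0.08) = 0.383600
P(Control chain unavailable) [AND] = 0.14 × 0.29 × 0.20 = 0.008120
P(Power feed unavailable) [OR] = 1 − (1−0.008120) × (1−0.26) = 0.266009
P(Dam spillway gate fails to open) [OR] = 1 − (1−0.001082) × (1−0.383600) × (1−0.266009) = 0.548057
Rounded to 4 decimal places: P(Dam spillway gate fails to open) ≈ 0.5481.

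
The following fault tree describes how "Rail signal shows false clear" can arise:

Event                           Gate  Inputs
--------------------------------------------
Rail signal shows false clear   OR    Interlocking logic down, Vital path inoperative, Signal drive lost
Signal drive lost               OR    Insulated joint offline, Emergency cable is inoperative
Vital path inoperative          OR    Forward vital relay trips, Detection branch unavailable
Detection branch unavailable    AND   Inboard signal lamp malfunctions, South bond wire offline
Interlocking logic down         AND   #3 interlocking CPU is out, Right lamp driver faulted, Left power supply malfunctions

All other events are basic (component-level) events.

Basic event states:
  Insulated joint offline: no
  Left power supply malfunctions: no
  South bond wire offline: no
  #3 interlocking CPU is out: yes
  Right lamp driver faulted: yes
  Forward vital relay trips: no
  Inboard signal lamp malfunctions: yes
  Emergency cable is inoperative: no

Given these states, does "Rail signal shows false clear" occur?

No

Interlocking logic down [AND]: #3 interlocking CPU is out=occurs, Right lamp driver faulted=occurs, Left power supply malfunctions=not → not all inputs occur → does not occur.
Detection branch unavailable [AND]: Inboard signal lamp malfunctions=occurs, South bond wire offline=not → not all inputs occur → does not occur.
Vital path inoperative [OR]: Forward vital relay trips=not, Detection branch unavailable=not → no input occurs → does not occur.
Signal drive lost [OR]: Insulated joint offline=not, Emergency cable is inoperative=not → no input occurs → does not occur.
Rail signal shows false clear [OR]: Interlocking logic down=not, Vital path inoperative=not, Signal drive lost=not → no input occurs → does not occur.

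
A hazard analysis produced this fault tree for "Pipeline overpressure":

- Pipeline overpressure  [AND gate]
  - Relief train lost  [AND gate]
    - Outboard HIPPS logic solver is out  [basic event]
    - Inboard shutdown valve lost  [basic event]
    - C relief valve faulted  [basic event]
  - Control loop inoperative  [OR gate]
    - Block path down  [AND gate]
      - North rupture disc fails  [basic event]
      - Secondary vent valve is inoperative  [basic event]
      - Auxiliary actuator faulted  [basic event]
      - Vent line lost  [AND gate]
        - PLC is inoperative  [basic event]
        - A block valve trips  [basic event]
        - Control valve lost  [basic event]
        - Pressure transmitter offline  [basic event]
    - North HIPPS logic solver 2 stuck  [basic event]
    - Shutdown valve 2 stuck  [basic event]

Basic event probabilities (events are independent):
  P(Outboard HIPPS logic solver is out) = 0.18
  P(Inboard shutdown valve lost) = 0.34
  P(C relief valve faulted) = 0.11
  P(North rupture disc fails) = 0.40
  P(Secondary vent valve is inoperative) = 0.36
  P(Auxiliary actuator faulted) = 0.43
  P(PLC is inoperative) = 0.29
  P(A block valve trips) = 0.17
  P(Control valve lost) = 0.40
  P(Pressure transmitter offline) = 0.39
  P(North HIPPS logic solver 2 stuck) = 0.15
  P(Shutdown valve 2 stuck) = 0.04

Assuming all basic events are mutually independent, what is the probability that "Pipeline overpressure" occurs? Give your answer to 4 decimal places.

0.0012

P(Relief train lost) [AND] = 0.18 × 0.34 × 0.11 = 0.006732
P(Vent line lost) [AND] = 0.29 × 0.17 × 0.40 × 0.39 = 0.007691
P(Block path down) [AND] = 0.40 × 0.36 × 0.43 × 0.007691 = 0.000476
P(Control loop inoperative) [OR] = 1 − (1−0.000476) × (1−0.15) × (1−0.04) = 0.184388
P(Pipeline overpressure) [AND] = 0.006732 × 0.184388 = 0.001241
Rounded to 4 decimal places: P(Pipeline overpressure) ≈ 0.0012.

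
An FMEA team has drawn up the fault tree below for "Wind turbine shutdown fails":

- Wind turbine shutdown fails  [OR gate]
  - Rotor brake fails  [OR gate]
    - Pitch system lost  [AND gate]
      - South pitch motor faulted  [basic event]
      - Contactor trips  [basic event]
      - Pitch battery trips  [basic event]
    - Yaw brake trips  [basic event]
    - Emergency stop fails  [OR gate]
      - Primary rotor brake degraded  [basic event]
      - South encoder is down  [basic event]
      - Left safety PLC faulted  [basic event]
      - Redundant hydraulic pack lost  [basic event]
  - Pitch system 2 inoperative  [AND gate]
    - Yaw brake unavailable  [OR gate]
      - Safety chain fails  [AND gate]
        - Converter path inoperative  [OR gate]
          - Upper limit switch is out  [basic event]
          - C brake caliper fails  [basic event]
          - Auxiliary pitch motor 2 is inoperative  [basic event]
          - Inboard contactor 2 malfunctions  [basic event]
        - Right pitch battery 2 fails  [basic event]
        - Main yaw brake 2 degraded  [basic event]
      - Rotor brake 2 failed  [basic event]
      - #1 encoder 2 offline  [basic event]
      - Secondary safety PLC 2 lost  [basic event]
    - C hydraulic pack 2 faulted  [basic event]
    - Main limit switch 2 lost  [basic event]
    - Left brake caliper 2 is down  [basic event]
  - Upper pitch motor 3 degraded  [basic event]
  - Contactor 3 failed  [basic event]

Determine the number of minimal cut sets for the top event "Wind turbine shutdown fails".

Pitch system lost [AND]: one cut set from each child combined → 1 × 1 × 1 = 1 cut set(s).
Emergency stop fails [OR]: union of children's cut sets → 4 cut set(s).
Rotor brake fails [OR]: union of children's cut sets → 6 cut set(s).
Converter path inoperative [OR]: union of children's cut sets → 4 cut set(s).
Safety chain fails [AND]: one cut set from each child combined → 4 × 1 × 1 = 4 cut set(s).
Yaw brake unavailable [OR]: union of children's cut sets → 7 cut set(s).
Pitch system 2 inoperative [AND]: one cut set from each child combined → 7 × 1 × 1 × 1 = 7 cut set(s).
Wind turbine shutdown fails [OR]: union of children's cut sets → 15 cut set(s).

15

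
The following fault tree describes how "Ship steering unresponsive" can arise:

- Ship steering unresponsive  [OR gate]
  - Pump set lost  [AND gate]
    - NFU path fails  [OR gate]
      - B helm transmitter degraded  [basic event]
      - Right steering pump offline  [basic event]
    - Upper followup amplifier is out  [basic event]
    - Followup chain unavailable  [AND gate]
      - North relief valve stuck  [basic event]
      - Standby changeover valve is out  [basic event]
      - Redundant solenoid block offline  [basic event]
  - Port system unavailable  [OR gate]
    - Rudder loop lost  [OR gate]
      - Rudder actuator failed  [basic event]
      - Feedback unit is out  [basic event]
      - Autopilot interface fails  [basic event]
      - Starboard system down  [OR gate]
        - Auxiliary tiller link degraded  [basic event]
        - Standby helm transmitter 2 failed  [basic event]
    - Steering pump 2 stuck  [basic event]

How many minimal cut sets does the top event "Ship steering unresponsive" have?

8

NFU path fails [OR]: union of children's cut sets → 2 cut set(s).
Followup chain unavailable [AND]: one cut set from each child combined → 1 × 1 × 1 = 1 cut set(s).
Pump set lost [AND]: one cut set from each child combined → 2 × 1 × 1 = 2 cut set(s).
Starboard system down [OR]: union of children's cut sets → 2 cut set(s).
Rudder loop lost [OR]: union of children's cut sets → 5 cut set(s).
Port system unavailable [OR]: union of children's cut sets → 6 cut set(s).
Ship steering unresponsive [OR]: union of children's cut sets → 8 cut set(s).
Minimal cut sets: {B helm transmitter degraded, North relief valve stuck, Redundant solenoid block offline, Standby changeover valve is out, Upper followup amplifier is out}; {North relief valve stuck, Redundant solenoid block offline, Right steering pump offline, Standby changeover valve is out, Upper followup amplifier is out}; {Rudder actuator failed}; {Feedback unit is out}; {Autopilot interface fails}; {Auxiliary tiller link degraded}; {Standby helm transmitter 2 failed}; {Steering pump 2 stuck}.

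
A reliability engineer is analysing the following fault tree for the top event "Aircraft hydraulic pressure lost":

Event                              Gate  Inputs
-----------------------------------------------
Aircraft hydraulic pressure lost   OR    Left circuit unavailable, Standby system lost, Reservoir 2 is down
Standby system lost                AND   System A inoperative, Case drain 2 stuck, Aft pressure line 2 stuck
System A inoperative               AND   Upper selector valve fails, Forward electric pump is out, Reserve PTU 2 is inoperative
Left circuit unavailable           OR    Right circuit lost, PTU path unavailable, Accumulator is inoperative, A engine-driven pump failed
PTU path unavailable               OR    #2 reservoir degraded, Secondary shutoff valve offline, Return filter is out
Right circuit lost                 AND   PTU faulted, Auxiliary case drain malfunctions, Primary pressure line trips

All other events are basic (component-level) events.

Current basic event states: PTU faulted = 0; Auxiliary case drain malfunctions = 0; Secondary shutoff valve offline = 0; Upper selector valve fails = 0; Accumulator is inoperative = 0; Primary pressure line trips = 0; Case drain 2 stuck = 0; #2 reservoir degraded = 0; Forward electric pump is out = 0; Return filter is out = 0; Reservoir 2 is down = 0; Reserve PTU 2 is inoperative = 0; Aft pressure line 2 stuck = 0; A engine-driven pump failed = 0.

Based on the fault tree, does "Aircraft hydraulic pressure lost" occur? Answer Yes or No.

No

Right circuit lost [AND]: PTU faulted=not, Auxiliary case drain malfunctions=not, Primary pressure line trips=not → not all inputs occur → does not occur.
PTU path unavailable [OR]: #2 reservoir degraded=not, Secondary shutoff valve offline=not, Return filter is out=not → no input occurs → does not occur.
Left circuit unavailable [OR]: Right circuit lost=not, PTU path unavailable=not, Accumulator is inoperative=not, A engine-driven pump failed=not → no input occurs → does not occur.
System A inoperative [AND]: Upper selector valve fails=not, Forward electric pump is out=not, Reserve PTU 2 is inoperative=not → not all inputs occur → does not occur.
Standby system lost [AND]: System A inoperative=not, Case drain 2 stuck=not, Aft pressure line 2 stuck=not → not all inputs occur → does not occur.
Aircraft hydraulic pressure lost [OR]: Left circuit unavailable=not, Standby system lost=not, Reservoir 2 is down=not → no input occurs → does not occur.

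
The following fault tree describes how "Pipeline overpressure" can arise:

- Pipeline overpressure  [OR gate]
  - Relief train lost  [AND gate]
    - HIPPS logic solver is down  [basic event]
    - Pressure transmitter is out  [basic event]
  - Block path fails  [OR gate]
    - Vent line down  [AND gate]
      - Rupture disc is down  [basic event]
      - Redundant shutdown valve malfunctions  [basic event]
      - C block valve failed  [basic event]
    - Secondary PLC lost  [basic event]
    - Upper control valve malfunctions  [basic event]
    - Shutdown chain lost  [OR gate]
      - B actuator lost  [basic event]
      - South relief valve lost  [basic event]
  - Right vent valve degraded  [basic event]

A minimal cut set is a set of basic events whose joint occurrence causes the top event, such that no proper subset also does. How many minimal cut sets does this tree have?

Relief train lost [AND]: one cut set from each child combined → 1 × 1 = 1 cut set(s).
Vent line down [AND]: one cut set from each child combined → 1 × 1 × 1 = 1 cut set(s).
Shutdown chain lost [OR]: union of children's cut sets → 2 cut set(s).
Block path fails [OR]: union of children's cut sets → 5 cut set(s).
Pipeline overpressure [OR]: union of children's cut sets → 7 cut set(s).
Minimal cut sets: {HIPPS logic solver is down, Pressure transmitter is out}; {C block valve failed, Redundant shutdown valve malfunctions, Rupture disc is down}; {Secondary PLC lost}; {Upper control valve malfunctions}; {B actuator lost}; {South relief valve lost}; {Right vent valve degraded}.

7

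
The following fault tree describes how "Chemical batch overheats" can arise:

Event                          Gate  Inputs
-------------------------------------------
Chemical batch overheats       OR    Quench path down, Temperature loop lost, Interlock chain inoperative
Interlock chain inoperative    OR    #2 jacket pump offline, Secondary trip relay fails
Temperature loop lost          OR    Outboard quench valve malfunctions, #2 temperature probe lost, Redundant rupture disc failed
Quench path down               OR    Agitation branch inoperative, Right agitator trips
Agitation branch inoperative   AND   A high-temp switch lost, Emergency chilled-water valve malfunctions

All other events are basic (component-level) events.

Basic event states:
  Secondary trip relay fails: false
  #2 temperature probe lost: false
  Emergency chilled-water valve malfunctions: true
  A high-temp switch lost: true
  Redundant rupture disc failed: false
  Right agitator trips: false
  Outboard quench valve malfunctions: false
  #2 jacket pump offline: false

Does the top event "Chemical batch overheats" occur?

Yes

Agitation branch inoperative [AND]: A high-temp switch lost=occurs, Emergency chilled-water valve malfunctions=occurs → all inputs occur → occurs.
Quench path down [OR]: Agitation branch inoperative=occurs, Right agitator trips=not → at least one input occurs → occurs.
Temperature loop lost [OR]: Outboard quench valve malfunctions=not, #2 temperature probe lost=not, Redundant rupture disc failed=not → no input occurs → does not occur.
Interlock chain inoperative [OR]: #2 jacket pump offline=not, Secondary trip relay fails=not → no input occurs → does not occur.
Chemical batch overheats [OR]: Quench path down=occurs, Temperature loop lost=not, Interlock chain inoperative=not → at least one input occurs → occurs.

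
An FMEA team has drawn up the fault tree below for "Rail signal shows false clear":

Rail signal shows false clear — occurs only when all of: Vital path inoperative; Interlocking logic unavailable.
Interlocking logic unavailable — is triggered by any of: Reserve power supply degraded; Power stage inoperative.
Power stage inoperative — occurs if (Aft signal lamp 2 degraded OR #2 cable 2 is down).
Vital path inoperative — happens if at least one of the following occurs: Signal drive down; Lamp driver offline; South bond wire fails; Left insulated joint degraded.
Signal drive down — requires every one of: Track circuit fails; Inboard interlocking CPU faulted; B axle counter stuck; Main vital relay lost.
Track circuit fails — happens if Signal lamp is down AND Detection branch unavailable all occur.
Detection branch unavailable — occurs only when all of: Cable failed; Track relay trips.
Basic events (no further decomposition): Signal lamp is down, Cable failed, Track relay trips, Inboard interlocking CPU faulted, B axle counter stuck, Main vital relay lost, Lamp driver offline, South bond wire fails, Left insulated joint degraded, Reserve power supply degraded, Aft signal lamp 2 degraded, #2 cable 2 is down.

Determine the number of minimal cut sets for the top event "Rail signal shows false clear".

12

Detection branch unavailable [AND]: one cut set from each child combined → 1 × 1 = 1 cut set(s).
Track circuit fails [AND]: one cut set from each child combined → 1 × 1 = 1 cut set(s).
Signal drive down [AND]: one cut set from each child combined → 1 × 1 × 1 × 1 = 1 cut set(s).
Vital path inoperative [OR]: union of children's cut sets → 4 cut set(s).
Power stage inoperative [OR]: union of children's cut sets → 2 cut set(s).
Interlocking logic unavailable [OR]: union of children's cut sets → 3 cut set(s).
Rail signal shows false clear [AND]: one cut set from each child combined → 4 × 3 = 12 cut set(s).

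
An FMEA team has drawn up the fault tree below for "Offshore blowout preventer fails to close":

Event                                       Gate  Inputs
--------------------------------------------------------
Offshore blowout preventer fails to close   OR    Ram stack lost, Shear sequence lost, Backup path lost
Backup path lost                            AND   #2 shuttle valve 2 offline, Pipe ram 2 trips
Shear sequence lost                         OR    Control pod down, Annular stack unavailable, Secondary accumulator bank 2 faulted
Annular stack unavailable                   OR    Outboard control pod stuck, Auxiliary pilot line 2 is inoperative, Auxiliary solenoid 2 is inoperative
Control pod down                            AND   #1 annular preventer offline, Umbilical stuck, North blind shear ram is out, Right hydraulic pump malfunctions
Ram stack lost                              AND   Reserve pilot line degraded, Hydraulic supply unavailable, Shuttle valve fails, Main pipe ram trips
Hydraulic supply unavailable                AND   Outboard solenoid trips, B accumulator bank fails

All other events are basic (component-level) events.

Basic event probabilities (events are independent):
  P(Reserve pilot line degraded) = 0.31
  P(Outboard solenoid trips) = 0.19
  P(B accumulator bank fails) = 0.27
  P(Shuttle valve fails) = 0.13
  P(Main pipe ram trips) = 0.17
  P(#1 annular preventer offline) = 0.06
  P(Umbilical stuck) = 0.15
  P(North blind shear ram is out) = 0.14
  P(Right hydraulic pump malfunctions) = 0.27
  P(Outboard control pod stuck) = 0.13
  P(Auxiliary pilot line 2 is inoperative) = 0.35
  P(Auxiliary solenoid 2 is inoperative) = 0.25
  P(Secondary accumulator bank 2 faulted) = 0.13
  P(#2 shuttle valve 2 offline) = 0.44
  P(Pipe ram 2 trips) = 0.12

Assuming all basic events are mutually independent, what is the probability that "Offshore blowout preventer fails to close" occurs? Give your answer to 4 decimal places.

P(Hydraulic supply unavailable) [AND] = 0.19 × 0.27 = 0.051300
P(Ram stack lost) [AND] = 0.31 × 0.051300 × 0.13 × 0.17 = 0.000351
P(Control pod down) [AND] = 0.06 × 0.15 × 0.14 × 0.27 = 0.000340
P(Annular stack unavailable) [OR] = 1 − (1−0.13) × (1−0.35) × (1−0.25) = 0.575875
P(Shear sequence lost) [OR] = 1 − (1−0.000340) × (1−0.575875) × (1−0.13) = 0.631137
P(Backup path lost) [AND] = 0.44 × 0.12 = 0.052800
P(Offshore blowout preventer fails to close) [OR] = 1 − (1−0.000351) × (1−0.631137) × (1−0.052800) = 0.650736
Rounded to 4 decimal places: P(Offshore blowout preventer fails to close) ≈ 0.6507.

0.6507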